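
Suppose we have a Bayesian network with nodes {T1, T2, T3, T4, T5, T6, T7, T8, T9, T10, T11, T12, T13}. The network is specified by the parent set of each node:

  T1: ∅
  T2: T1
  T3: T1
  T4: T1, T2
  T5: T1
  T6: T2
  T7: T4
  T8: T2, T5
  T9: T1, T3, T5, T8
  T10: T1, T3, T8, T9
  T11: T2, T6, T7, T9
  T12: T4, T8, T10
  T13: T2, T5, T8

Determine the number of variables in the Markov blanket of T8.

Recall MB(v) = parents ∪ children ∪ spouses, where spouses are the other parents of v's children.
T8's parents: T2, T5.
T8 has children T9, T10, T12, T13.
Other parents of T8's children:
  parents(T9) \ {T8} = {T1, T3, T5}.
  T10 also has parents T1, T3, T9.
  parents(T12) \ {T8} = {T4, T10}.
  T13's other parents are T2, T5.
MB(T8) = {T1, T2, T3, T4, T5, T9, T10, T12, T13}, which has 9 nodes.

9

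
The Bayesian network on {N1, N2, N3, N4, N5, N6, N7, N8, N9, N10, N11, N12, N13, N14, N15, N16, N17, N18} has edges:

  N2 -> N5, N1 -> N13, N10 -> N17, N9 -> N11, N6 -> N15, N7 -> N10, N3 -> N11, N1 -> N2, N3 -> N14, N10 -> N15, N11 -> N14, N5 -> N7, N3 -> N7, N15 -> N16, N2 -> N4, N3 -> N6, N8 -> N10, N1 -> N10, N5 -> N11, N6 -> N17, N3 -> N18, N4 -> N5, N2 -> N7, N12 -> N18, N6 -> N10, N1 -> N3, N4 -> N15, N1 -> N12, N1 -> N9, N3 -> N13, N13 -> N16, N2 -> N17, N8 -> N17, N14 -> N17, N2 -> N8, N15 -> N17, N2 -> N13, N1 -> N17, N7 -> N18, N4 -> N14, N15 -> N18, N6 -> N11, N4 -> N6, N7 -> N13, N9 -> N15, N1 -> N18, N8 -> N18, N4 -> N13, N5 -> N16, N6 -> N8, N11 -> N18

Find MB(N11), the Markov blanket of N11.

{N1, N3, N4, N5, N6, N7, N8, N9, N12, N14, N15, N18}

Recall MB(v) = parents ∪ children ∪ spouses, where spouses are the other parents of v's children.
Children of N11: N14, N18.
Parents of N11: N3, N5, N6, N9.
For each child, the remaining parents (spouses of N11):
  N14's other parents are N3, N4.
  N18 also has parents N1, N3, N7, N8, N12, N15.
Taking the union gives {N1, N3, N4, N5, N6, N7, N8, N9, N12, N14, N15, N18}.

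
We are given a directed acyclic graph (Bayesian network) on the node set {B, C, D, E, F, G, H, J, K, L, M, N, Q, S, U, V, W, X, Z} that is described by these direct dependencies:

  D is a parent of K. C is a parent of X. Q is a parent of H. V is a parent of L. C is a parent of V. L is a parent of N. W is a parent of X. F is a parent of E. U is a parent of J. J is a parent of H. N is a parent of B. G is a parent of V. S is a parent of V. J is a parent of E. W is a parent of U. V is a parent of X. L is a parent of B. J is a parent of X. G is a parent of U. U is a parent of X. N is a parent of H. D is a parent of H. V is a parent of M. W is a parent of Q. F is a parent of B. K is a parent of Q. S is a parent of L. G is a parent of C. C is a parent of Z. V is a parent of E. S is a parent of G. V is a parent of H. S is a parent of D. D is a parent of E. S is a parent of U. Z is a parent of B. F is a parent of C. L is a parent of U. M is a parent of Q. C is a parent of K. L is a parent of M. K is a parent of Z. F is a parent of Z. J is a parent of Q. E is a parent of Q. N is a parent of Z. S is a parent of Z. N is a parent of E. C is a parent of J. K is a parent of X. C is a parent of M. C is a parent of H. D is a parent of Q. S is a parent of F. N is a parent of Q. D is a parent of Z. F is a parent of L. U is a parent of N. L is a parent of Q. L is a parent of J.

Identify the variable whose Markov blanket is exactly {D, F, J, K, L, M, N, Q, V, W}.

The target node must have every member of {D, F, J, K, L, M, N, Q, V, W} as a parent, child, or co-parent, and no others.
Parents of E: D, F, J, N, V; children: Q; co-parents: D, J, K, L, M, N, W.
These exactly cover the given set, so the node is E.

E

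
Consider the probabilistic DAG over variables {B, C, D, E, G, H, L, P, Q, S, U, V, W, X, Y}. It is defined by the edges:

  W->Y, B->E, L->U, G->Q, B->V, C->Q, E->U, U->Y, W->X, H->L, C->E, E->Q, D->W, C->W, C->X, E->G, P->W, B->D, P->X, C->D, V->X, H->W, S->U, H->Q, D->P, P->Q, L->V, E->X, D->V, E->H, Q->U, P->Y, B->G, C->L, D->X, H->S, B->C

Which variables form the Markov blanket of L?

{B, C, D, E, H, Q, S, U, V}

By definition, MB(L) is built from L's parents, L's children, and the co-parents of L.
L's parents: C, H.
Ch(L) = {U, V}.
For each child, the remaining parents (spouses of L):
  U: E, Q, S
  V: B, D
Taking the union gives {B, C, D, E, H, Q, S, U, V}.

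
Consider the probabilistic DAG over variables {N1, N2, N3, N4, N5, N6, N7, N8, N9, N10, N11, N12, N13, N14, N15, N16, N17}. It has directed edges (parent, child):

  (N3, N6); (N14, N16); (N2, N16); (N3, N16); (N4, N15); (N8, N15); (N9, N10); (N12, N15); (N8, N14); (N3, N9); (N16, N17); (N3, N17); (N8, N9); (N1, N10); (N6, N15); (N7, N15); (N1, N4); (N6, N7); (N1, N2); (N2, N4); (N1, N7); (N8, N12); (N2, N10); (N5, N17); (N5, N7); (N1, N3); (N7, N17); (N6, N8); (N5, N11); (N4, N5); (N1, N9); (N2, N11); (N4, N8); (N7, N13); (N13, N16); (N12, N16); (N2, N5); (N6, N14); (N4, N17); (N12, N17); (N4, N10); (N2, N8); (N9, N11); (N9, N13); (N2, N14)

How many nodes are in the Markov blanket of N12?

Recall MB(v) = parents ∪ children ∪ spouses, where spouses are the other parents of v's children.
Parents of N12: N8.
N12 has children N15, N16, N17.
For each child, the remaining parents (spouses of N12):
  N15 also has parents N4, N6, N7, N8.
  N16 also has parents N2, N3, N13, N14.
  N17's other parents are N3, N4, N5, N7, N16.
MB(N12) = {N2, N3, N4, N5, N6, N7, N8, N13, N14, N15, N16, N17}, which has 12 nodes.

12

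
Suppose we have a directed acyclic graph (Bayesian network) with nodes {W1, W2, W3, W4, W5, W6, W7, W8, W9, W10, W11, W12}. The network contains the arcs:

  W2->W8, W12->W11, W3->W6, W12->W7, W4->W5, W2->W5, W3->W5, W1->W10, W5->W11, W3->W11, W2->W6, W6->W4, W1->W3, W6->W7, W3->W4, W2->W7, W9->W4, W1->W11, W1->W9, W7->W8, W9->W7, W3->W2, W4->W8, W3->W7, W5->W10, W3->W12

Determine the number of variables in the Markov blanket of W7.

7

A node's Markov blanket = Pa ∪ Ch ∪ (parents of Ch other than the node itself).
Pa(W7) = {W2, W3, W6, W9, W12}.
W7 has child W8.
Parents of each child, excluding W7:
  W8: W2, W4
MB(W7) = {W2, W3, W4, W6, W8, W9, W12}, which has 7 nodes.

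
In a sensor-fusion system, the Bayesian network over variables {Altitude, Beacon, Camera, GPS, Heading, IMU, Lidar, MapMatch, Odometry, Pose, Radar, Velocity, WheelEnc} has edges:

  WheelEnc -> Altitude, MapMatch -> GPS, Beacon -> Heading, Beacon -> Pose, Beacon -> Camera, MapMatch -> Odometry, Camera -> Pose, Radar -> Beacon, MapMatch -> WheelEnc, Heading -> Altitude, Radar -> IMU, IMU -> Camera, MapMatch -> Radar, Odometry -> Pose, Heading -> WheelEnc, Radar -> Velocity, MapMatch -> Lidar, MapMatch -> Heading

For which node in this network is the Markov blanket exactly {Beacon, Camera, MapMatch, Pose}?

The target node must have every member of {Beacon, Camera, MapMatch, Pose} as a parent, child, or co-parent, and no others.
Parents of Odometry: MapMatch; children: Pose; co-parents: Beacon, Camera.
These exactly cover the given set, so the node is Odometry.

Odometry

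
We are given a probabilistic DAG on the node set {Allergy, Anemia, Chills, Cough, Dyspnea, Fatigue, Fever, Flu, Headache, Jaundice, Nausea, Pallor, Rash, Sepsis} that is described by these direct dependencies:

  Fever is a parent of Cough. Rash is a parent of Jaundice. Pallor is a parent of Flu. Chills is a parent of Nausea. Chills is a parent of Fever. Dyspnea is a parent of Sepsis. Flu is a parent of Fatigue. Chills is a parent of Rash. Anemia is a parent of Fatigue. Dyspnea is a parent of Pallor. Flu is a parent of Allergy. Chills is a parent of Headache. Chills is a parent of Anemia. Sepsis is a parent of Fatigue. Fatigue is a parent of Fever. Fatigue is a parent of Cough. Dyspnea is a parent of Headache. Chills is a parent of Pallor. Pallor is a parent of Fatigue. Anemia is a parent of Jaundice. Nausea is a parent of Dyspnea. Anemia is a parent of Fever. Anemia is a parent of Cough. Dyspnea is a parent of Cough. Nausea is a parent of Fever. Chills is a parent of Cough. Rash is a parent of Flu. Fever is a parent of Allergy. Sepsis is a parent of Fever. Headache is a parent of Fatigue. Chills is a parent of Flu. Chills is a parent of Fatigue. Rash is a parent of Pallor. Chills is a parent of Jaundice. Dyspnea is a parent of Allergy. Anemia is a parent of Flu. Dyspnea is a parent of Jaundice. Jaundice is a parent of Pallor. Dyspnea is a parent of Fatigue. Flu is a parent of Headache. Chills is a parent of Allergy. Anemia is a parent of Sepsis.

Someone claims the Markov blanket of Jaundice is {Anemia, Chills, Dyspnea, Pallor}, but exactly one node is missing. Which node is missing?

Rash

Jaundice's parents: Anemia, Chills, Dyspnea, Rash.
Children of Jaundice: Pallor.
Other parents of Jaundice's children:
  Pallor's other parents are Chills, Dyspnea, Rash.
MB(Jaundice) = {Anemia, Chills, Dyspnea, Pallor, Rash}.
Comparing with the claimed set, Rash is missing.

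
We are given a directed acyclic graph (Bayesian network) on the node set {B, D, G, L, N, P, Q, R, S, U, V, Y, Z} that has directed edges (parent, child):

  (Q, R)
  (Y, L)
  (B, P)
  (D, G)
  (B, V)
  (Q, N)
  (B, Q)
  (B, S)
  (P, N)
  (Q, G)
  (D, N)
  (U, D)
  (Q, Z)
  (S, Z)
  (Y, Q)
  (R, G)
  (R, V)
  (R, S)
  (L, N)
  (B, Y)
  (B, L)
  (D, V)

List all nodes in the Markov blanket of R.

R has parent Q.
R has children G, S, V.
Parents of each child, excluding R:
  S: B
  V: B, D
  G: D, Q
MB(R) = {B, D, G, Q, S, V}.

{B, D, G, Q, S, V}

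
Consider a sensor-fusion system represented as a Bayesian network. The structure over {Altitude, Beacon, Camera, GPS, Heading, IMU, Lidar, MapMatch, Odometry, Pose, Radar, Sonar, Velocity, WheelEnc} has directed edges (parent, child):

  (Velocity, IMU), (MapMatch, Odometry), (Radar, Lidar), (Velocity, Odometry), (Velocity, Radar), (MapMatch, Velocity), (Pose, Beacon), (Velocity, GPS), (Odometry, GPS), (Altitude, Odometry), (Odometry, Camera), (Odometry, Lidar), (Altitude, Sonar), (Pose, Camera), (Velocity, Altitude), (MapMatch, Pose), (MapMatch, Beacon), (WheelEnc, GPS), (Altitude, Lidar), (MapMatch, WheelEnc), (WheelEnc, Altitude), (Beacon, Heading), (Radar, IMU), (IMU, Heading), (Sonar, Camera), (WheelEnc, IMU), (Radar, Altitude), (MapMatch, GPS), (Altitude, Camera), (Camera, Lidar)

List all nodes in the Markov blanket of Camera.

{Altitude, Lidar, Odometry, Pose, Radar, Sonar}

Parents of Camera: Altitude, Odometry, Pose, Sonar.
Children of Camera: Lidar.
Parents of each child, excluding Camera:
  parents(Lidar) \ {Camera} = {Altitude, Odometry, Radar}.
So the Markov blanket of Camera is {Altitude, Lidar, Odometry, Pose, Radar, Sonar}.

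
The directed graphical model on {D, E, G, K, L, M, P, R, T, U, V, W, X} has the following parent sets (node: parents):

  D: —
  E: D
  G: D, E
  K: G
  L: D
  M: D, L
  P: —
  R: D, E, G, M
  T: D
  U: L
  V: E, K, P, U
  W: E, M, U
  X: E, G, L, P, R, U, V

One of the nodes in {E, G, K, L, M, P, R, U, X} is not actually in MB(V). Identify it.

M

V's parents: E, K, P, U.
Children of V: X.
Parents of each child, excluding V:
  X: E, G, L, P, R, U
MB(V) = {E, G, K, L, P, R, U, X}.
M is neither a parent, child, nor co-parent of V, so it does not belong.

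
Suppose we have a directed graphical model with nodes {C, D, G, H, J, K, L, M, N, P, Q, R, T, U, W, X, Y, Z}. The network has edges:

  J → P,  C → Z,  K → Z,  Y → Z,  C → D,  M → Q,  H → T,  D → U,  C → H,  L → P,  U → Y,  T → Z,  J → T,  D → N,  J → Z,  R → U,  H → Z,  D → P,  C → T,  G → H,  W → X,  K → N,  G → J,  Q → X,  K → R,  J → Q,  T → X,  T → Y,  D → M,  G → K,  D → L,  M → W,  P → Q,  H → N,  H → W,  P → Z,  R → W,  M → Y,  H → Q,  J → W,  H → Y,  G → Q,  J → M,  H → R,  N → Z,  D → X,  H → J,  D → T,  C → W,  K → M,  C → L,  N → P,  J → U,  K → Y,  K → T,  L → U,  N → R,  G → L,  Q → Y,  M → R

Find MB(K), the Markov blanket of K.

The Markov blanket of a node is its parents, its children, and the other parents of its children.
Parents of K: G.
K's children: M, N, R, T, Y, Z.
Parents of each child, excluding K:
  M: D, J
  N: D, H
  R: H, M, N
  T: C, D, H, J
  Y: H, M, Q, T, U
  Z: C, H, J, N, P, T, Y
So the Markov blanket of K is {C, D, G, H, J, M, N, P, Q, R, T, U, Y, Z}.

{C, D, G, H, J, M, N, P, Q, R, T, U, Y, Z}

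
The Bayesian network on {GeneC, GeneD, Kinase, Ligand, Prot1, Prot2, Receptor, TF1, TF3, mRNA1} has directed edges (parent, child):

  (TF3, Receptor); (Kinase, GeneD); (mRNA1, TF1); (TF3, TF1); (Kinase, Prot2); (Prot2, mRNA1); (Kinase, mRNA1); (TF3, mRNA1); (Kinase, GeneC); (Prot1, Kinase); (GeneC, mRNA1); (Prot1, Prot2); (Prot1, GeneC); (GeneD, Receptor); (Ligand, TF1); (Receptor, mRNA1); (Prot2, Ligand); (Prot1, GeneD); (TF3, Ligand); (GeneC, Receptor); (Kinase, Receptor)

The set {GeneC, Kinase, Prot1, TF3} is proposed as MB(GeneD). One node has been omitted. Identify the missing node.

Receptor

By definition, MB(GeneD) is built from GeneD's parents, GeneD's children, and the co-parents of GeneD.
GeneD has parents Kinase, Prot1.
Ch(GeneD) = {Receptor}.
Co-parents of GeneD (other parents of its children):
  Receptor's other parents are GeneC, Kinase, TF3.
MB(GeneD) = {GeneC, Kinase, Prot1, Receptor, TF3}.
Comparing with the claimed set, Receptor is missing.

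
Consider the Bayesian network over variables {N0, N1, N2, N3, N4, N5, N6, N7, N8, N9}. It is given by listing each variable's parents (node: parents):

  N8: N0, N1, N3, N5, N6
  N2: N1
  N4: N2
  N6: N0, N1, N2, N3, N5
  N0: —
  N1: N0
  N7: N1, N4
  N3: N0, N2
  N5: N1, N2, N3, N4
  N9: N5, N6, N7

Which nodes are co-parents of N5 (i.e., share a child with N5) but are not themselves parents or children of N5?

{N0, N7}

Children of N5: N6, N8, N9.
  N6 also has parents N0, N1, N2, N3.
  N8's other parents are N0, N1, N3, N6.
  N9 also has parents N6, N7.
Excluding nodes already adjacent to N5 (N1, N2, N3, N4, N6, N8, N9), the co-parent-only contribution is {N0, N7}.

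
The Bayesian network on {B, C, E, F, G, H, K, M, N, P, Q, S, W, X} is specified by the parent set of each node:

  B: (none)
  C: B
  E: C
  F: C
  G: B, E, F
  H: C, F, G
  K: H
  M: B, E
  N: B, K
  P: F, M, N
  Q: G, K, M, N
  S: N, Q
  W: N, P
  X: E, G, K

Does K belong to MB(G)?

K is a co-parent of G: both are parents of Q, X.
So K ∈ MB(G).

Yes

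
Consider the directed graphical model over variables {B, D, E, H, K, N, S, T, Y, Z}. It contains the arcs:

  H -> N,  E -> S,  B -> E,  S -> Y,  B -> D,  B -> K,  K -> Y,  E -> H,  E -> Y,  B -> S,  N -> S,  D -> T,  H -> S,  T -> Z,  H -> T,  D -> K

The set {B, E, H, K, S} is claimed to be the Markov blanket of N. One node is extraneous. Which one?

Recall MB(v) = parents ∪ children ∪ spouses, where spouses are the other parents of v's children.
Pa(N) = {H}.
Children of N: S.
For each child, the remaining parents (spouses of N):
  S: B, E, H
MB(N) = {B, E, H, S}.
K is neither a parent, child, nor co-parent of N, so it does not belong.

K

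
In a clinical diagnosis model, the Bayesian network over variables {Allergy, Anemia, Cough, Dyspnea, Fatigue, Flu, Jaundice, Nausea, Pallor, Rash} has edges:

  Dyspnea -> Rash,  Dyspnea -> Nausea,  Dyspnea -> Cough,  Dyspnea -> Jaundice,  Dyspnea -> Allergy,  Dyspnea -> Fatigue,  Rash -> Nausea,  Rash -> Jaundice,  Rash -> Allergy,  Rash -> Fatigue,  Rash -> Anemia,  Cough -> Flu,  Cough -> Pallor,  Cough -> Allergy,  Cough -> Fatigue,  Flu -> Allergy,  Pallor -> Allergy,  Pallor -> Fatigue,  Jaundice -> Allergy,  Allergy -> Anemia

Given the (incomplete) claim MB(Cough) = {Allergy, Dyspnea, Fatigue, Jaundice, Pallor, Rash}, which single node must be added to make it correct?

Flu

Parents of Cough: Dyspnea.
Cough has children Allergy, Fatigue, Flu, Pallor.
For each child, the remaining parents (spouses of Cough):
  Flu: —
  Pallor: —
  Allergy: Dyspnea, Flu, Jaundice, Pallor, Rash
  Fatigue: Dyspnea, Pallor, Rash
MB(Cough) = {Allergy, Dyspnea, Fatigue, Flu, Jaundice, Pallor, Rash}.
Comparing with the claimed set, Flu is missing.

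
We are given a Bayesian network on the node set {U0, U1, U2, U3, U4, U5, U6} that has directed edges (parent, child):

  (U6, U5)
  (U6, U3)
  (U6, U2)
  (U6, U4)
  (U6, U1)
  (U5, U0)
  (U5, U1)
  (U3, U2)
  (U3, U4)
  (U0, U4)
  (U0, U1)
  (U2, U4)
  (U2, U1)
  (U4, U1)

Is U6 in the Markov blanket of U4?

Yes

U6 is a parent of U4.
So U6 ∈ MB(U4).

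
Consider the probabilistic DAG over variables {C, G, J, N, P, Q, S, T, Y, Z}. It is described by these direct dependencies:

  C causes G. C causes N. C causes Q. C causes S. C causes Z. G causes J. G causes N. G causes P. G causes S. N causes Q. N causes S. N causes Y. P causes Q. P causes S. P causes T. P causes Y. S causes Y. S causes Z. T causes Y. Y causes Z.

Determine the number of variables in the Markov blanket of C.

C has no parents.
Ch(C) = {G, N, Q, S, Z}.
Co-parents of C (other parents of its children):
  G: no additional parents.
  parents(N) \ {C} = {G}.
  Q's other parents are N, P.
  S's other parents are G, N, P.
  parents(Z) \ {C} = {S, Y}.
MB(C) = {G, N, P, Q, S, Y, Z}, which has 7 nodes.

7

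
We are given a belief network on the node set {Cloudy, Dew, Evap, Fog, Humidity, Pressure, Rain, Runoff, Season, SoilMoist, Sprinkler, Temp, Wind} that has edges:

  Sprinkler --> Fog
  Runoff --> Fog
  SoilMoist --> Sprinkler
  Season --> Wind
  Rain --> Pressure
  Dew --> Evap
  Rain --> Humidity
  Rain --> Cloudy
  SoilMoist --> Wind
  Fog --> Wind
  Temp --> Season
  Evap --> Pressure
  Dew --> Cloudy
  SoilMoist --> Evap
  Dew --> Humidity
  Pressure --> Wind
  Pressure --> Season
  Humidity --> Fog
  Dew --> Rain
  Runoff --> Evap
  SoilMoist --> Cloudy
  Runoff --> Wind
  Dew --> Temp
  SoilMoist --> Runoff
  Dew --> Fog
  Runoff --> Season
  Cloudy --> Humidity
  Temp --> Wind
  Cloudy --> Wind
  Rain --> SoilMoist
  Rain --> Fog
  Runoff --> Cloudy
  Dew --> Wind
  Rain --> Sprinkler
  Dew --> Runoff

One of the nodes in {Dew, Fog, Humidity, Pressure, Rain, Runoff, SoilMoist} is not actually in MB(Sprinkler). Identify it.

Pressure

Sprinkler has parents Rain, SoilMoist.
Sprinkler's children: Fog.
For each child, the remaining parents (spouses of Sprinkler):
  parents(Fog) \ {Sprinkler} = {Dew, Humidity, Rain, Runoff}.
MB(Sprinkler) = {Dew, Fog, Humidity, Rain, Runoff, SoilMoist}.
Pressure is neither a parent, child, nor co-parent of Sprinkler, so it does not belong.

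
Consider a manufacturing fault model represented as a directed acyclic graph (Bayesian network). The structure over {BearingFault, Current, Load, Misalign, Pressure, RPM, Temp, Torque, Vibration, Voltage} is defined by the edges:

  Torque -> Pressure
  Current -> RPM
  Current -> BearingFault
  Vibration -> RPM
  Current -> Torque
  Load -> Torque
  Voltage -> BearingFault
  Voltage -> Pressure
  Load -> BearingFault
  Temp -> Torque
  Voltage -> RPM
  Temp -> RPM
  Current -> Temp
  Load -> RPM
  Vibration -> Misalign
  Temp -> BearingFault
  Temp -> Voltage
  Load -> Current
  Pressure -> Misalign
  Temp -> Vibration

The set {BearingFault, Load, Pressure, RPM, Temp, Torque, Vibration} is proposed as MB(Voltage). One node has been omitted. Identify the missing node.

Recall MB(v) = parents ∪ children ∪ spouses, where spouses are the other parents of v's children.
Voltage has parent Temp.
Voltage has children BearingFault, Pressure, RPM.
Parents of each child, excluding Voltage:
  BearingFault: Current, Load, Temp
  RPM: Current, Load, Temp, Vibration
  Pressure: Torque
MB(Voltage) = {BearingFault, Current, Load, Pressure, RPM, Temp, Torque, Vibration}.
Comparing with the claimed set, Current is missing.

Current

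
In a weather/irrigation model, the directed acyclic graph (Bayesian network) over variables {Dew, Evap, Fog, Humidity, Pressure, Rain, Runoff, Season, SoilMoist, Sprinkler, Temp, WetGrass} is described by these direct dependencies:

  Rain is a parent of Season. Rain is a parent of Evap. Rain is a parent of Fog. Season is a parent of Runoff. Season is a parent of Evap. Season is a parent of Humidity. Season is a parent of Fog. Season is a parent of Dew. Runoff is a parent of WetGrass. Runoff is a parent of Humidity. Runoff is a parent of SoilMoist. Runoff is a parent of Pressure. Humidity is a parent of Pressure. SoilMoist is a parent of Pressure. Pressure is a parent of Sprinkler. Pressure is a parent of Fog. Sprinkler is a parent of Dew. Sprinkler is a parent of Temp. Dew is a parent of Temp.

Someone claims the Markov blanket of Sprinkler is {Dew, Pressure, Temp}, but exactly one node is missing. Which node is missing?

Season

Recall MB(v) = parents ∪ children ∪ spouses, where spouses are the other parents of v's children.
Sprinkler's parents: Pressure.
Sprinkler has children Dew, Temp.
Co-parents of Sprinkler (other parents of its children):
  parents(Dew) \ {Sprinkler} = {Season}.
  parents(Temp) \ {Sprinkler} = {Dew}.
MB(Sprinkler) = {Dew, Pressure, Season, Temp}.
Comparing with the claimed set, Season is missing.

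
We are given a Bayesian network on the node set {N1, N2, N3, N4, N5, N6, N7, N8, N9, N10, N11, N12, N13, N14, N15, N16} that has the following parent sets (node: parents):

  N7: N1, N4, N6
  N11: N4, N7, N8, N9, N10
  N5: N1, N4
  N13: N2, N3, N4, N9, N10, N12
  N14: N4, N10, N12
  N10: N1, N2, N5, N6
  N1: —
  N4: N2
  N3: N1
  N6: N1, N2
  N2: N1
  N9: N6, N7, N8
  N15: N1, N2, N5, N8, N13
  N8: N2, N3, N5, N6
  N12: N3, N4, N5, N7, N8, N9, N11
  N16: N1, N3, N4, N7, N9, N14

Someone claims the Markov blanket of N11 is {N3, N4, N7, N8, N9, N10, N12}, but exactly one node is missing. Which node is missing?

N5

N11's parents: N4, N7, N8, N9, N10.
Ch(N11) = {N12}.
For each child, the remaining parents (spouses of N11):
  N12: N3, N4, N5, N7, N8, N9
MB(N11) = {N3, N4, N5, N7, N8, N9, N10, N12}.
Comparing with the claimed set, N5 is missing.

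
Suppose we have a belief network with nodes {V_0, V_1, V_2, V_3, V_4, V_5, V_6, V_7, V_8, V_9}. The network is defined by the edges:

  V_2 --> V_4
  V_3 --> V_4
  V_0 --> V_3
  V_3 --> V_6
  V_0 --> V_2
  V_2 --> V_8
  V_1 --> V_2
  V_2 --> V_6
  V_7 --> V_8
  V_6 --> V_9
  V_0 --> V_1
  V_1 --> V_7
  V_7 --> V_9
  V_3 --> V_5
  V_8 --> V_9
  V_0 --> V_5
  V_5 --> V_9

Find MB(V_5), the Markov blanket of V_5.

{V_0, V_3, V_6, V_7, V_8, V_9}

V_5's children: V_9.
Parents of V_5: V_0, V_3.
For each child, the remaining parents (spouses of V_5):
  V_9: V_6, V_7, V_8
Taking the union gives {V_0, V_3, V_6, V_7, V_8, V_9}.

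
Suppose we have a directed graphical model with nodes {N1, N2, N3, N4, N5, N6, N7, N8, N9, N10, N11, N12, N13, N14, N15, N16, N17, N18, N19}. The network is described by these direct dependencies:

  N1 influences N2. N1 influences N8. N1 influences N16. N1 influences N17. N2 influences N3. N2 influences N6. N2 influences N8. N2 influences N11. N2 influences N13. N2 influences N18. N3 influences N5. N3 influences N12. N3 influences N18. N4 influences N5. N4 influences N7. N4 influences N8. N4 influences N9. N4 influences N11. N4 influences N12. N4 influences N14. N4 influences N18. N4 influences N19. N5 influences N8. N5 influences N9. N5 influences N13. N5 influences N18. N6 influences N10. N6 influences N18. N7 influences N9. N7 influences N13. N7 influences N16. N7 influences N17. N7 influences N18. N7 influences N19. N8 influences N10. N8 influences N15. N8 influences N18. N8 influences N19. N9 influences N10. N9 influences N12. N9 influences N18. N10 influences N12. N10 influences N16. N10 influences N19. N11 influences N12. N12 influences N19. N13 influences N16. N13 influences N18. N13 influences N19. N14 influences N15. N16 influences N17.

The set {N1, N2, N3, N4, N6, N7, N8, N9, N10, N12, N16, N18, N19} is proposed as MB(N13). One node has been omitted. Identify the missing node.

N5

Recall MB(v) = parents ∪ children ∪ spouses, where spouses are the other parents of v's children.
N13's parents: N2, N5, N7.
Ch(N13) = {N16, N18, N19}.
Parents of each child, excluding N13:
  N16's other parents are N1, N7, N10.
  N18's other parents are N2, N3, N4, N5, N6, N7, N8, N9.
  N19's other parents are N4, N7, N8, N10, N12.
MB(N13) = {N1, N2, N3, N4, N5, N6, N7, N8, N9, N10, N12, N16, N18, N19}.
Comparing with the claimed set, N5 is missing.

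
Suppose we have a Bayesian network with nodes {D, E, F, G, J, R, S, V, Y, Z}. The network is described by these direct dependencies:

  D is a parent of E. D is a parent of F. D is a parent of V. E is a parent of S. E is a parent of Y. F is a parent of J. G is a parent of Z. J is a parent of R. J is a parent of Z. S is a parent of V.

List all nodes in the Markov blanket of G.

{J, Z}

The Markov blanket of a node is its parents, its children, and the other parents of its children.
G has no parents.
G has child Z.
Parents of each child, excluding G:
  Z's other parent is J.
Union: {} ∪ {Z} ∪ {J} = {J, Z}.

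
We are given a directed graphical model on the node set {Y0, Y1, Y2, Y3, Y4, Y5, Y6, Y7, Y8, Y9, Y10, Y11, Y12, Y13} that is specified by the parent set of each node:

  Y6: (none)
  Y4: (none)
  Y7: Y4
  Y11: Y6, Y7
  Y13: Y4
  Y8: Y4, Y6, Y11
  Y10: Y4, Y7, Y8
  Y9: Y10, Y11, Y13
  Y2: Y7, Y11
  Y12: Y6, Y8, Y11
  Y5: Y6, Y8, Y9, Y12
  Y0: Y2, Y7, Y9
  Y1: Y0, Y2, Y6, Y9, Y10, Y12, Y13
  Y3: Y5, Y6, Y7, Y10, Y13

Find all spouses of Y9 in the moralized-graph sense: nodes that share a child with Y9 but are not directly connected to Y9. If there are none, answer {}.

Children of Y9: Y0, Y1, Y5.
  Y5 also has parents Y6, Y8, Y12.
  Y0's other parents are Y2, Y7.
  Y1 also has parents Y0, Y2, Y6, Y10, Y12, Y13.
Excluding nodes already adjacent to Y9 (Y0, Y1, Y5, Y10, Y11, Y13), the co-parent-only contribution is {Y2, Y6, Y7, Y8, Y12}.

{Y2, Y6, Y7, Y8, Y12}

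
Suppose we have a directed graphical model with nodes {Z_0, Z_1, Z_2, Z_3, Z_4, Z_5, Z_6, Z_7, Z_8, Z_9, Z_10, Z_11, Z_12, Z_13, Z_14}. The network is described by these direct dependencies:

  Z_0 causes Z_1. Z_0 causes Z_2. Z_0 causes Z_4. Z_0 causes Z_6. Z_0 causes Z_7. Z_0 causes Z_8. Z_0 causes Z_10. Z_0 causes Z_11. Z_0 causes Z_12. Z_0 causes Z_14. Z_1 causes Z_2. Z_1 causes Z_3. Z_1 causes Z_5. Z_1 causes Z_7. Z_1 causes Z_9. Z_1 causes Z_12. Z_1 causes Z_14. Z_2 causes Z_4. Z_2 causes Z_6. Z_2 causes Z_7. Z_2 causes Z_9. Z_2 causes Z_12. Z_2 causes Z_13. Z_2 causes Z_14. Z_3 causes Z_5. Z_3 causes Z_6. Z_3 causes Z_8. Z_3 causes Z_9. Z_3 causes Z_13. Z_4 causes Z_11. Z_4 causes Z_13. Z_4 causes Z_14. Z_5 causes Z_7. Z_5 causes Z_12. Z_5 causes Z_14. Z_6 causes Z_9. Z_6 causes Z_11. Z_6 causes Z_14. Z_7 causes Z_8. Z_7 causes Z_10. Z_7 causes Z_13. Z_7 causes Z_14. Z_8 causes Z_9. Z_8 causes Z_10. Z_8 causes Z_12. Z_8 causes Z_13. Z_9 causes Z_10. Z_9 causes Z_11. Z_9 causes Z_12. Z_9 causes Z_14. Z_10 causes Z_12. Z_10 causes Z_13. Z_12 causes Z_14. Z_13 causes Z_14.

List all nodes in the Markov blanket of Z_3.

{Z_0, Z_1, Z_2, Z_4, Z_5, Z_6, Z_7, Z_8, Z_9, Z_10, Z_13}

By definition, MB(Z_3) is built from Z_3's parents, Z_3's children, and the co-parents of Z_3.
Z_3's parents: Z_1.
Ch(Z_3) = {Z_5, Z_6, Z_8, Z_9, Z_13}.
Other parents of Z_3's children:
  parents(Z_5) \ {Z_3} = {Z_1}.
  Z_6's other parents are Z_0, Z_2.
  Z_8 also has parents Z_0, Z_7.
  Z_9's other parents are Z_1, Z_2, Z_6, Z_8.
  parents(Z_13) \ {Z_3} = {Z_2, Z_4, Z_7, Z_8, Z_10}.
So the Markov blanket of Z_3 is {Z_0, Z_1, Z_2, Z_4, Z_5, Z_6, Z_7, Z_8, Z_9, Z_10, Z_13}.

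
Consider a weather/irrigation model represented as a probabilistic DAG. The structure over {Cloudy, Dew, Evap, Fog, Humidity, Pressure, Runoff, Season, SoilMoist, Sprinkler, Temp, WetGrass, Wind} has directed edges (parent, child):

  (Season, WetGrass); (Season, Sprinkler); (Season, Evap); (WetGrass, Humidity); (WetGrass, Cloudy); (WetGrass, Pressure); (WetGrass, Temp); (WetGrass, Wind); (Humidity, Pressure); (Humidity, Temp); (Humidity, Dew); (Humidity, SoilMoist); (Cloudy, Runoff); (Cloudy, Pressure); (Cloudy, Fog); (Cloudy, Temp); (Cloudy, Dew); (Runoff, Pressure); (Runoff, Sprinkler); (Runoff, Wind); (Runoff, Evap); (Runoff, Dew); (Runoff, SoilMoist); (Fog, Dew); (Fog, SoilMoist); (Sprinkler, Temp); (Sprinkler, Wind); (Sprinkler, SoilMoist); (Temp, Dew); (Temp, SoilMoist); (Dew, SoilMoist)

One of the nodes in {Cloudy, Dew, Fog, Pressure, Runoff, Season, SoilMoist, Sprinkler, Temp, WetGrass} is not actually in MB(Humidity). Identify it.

Season

Humidity's parents: WetGrass.
Humidity has children Dew, Pressure, SoilMoist, Temp.
Co-parents of Humidity (other parents of its children):
  Pressure's other parents are Cloudy, Runoff, WetGrass.
  Temp's other parents are Cloudy, Sprinkler, WetGrass.
  Dew also has parents Cloudy, Fog, Runoff, Temp.
  parents(SoilMoist) \ {Humidity} = {Dew, Fog, Runoff, Sprinkler, Temp}.
MB(Humidity) = {Cloudy, Dew, Fog, Pressure, Runoff, SoilMoist, Sprinkler, Temp, WetGrass}.
Season is neither a parent, child, nor co-parent of Humidity, so it does not belong.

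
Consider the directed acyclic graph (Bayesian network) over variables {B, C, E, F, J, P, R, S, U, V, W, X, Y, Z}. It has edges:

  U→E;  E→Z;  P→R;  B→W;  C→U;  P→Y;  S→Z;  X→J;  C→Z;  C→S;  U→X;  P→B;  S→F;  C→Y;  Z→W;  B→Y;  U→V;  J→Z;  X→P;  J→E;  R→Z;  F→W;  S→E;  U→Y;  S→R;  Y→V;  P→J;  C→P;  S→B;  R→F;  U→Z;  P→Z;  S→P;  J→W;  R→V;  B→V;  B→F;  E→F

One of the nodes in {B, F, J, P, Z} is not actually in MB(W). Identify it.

P

W's children: none.
Parents of W: B, F, J, Z.
With no children, W has no spouses; the co-parent set is empty.
MB(W) = {B, F, J, Z}.
P is neither a parent, child, nor co-parent of W, so it does not belong.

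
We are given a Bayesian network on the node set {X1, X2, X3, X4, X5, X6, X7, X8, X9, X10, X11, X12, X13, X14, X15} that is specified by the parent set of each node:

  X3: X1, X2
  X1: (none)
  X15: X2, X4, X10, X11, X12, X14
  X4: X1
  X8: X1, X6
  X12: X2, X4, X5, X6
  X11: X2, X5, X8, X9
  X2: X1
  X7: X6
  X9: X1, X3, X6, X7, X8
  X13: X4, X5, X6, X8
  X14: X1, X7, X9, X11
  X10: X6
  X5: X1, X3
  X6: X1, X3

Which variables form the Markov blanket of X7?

By definition, MB(X7) is built from X7's parents, X7's children, and the co-parents of X7.
Parents of X7: X6.
X7 has children X9, X14.
Co-parents of X7 (other parents of its children):
  X9: X1, X3, X6, X8
  X14: X1, X9, X11
So the Markov blanket of X7 is {X1, X3, X6, X8, X9, X11, X14}.

{X1, X3, X6, X8, X9, X11, X14}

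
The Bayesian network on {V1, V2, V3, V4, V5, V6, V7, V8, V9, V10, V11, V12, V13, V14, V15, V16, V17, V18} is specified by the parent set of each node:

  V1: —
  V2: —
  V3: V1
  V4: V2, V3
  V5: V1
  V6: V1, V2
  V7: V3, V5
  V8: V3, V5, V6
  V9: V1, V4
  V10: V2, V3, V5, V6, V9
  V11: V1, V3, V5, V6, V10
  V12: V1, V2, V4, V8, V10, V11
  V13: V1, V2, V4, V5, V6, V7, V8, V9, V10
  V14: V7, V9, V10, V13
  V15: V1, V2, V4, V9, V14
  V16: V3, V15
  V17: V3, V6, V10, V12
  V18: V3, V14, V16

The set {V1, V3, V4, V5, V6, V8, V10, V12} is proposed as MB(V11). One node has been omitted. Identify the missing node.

V2

Ch(V11) = {V12}.
Pa(V11) = {V1, V3, V5, V6, V10}.
Co-parents of V11 (other parents of its children):
  V12's other parents are V1, V2, V4, V8, V10.
MB(V11) = {V1, V2, V3, V4, V5, V6, V8, V10, V12}.
Comparing with the claimed set, V2 is missing.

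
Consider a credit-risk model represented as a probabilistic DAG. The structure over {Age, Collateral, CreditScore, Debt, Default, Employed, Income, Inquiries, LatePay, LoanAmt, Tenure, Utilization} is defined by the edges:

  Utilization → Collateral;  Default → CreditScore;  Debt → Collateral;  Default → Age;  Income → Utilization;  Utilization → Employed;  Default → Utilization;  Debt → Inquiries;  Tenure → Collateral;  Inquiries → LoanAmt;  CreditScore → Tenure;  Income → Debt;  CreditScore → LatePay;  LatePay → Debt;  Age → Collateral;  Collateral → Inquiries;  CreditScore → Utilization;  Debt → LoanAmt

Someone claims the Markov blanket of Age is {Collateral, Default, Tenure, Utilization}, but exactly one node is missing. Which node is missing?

Debt

By definition, MB(Age) is built from Age's parents, Age's children, and the co-parents of Age.
Parents of Age: Default.
Children of Age: Collateral.
For each child, the remaining parents (spouses of Age):
  Collateral also has parents Debt, Tenure, Utilization.
MB(Age) = {Collateral, Debt, Default, Tenure, Utilization}.
Comparing with the claimed set, Debt is missing.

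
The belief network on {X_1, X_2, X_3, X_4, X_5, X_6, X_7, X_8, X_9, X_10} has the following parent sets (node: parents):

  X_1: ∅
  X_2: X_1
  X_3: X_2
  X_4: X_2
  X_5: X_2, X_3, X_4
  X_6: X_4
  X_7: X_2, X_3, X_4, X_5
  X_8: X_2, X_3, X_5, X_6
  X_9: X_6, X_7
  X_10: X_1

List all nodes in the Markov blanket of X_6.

X_6 has parent X_4.
X_6 has children X_8, X_9.
Co-parents of X_6 (other parents of its children):
  X_8: X_2, X_3, X_5
  X_9: X_7
Taking the union gives {X_2, X_3, X_4, X_5, X_7, X_8, X_9}.

{X_2, X_3, X_4, X_5, X_7, X_8, X_9}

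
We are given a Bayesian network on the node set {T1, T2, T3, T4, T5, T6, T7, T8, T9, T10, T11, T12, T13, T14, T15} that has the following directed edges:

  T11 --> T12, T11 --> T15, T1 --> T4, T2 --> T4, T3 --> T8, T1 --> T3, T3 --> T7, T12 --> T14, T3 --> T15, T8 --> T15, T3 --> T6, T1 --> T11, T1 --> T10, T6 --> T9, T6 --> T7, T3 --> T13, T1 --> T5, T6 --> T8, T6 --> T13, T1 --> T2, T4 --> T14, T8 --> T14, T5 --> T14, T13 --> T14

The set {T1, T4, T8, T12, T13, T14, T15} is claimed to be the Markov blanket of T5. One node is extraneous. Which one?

Children of T5: T14.
T5's parents: T1.
Parents of each child, excluding T5:
  T14: T4, T8, T12, T13
MB(T5) = {T1, T4, T8, T12, T13, T14}.
T15 is neither a parent, child, nor co-parent of T5, so it does not belong.

T15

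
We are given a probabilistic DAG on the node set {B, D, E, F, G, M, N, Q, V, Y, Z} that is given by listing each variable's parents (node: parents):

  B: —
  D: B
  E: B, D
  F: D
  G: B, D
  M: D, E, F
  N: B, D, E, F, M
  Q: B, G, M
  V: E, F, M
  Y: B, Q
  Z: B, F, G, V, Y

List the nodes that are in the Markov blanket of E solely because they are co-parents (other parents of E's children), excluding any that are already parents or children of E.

Children of E: M, N, V.
  M also has parents D, F.
  parents(N) \ {E} = {B, D, F, M}.
  parents(V) \ {E} = {F, M}.
Excluding nodes already adjacent to E (B, D, M, N, V), the co-parent-only contribution is {F}.

{F}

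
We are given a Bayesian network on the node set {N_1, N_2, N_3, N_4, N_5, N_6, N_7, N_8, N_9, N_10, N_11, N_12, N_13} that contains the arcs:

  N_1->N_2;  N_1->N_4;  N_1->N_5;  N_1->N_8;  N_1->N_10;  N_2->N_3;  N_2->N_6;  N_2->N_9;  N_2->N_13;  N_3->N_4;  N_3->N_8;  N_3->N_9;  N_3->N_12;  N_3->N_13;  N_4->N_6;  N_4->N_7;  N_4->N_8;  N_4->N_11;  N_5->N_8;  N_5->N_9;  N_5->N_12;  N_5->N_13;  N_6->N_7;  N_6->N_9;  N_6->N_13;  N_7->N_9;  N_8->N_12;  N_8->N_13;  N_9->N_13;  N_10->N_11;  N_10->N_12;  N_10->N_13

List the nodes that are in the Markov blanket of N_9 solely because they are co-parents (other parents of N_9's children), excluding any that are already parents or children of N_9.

Children of N_9: N_13.
  N_13: N_2, N_3, N_5, N_6, N_8, N_10
Excluding nodes already adjacent to N_9 (N_2, N_3, N_5, N_6, N_7, N_13), the co-parent-only contribution is {N_8, N_10}.

{N_8, N_10}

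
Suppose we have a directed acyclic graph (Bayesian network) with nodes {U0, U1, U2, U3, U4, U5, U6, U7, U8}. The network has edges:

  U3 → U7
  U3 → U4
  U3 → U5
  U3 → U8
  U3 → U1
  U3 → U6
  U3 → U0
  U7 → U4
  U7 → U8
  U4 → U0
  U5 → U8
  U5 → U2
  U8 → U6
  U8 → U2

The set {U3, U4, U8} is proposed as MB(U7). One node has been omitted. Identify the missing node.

U7's parents: U3.
Ch(U7) = {U4, U8}.
For each child, the remaining parents (spouses of U7):
  U4: U3
  U8: U3, U5
MB(U7) = {U3, U4, U5, U8}.
Comparing with the claimed set, U5 is missing.

U5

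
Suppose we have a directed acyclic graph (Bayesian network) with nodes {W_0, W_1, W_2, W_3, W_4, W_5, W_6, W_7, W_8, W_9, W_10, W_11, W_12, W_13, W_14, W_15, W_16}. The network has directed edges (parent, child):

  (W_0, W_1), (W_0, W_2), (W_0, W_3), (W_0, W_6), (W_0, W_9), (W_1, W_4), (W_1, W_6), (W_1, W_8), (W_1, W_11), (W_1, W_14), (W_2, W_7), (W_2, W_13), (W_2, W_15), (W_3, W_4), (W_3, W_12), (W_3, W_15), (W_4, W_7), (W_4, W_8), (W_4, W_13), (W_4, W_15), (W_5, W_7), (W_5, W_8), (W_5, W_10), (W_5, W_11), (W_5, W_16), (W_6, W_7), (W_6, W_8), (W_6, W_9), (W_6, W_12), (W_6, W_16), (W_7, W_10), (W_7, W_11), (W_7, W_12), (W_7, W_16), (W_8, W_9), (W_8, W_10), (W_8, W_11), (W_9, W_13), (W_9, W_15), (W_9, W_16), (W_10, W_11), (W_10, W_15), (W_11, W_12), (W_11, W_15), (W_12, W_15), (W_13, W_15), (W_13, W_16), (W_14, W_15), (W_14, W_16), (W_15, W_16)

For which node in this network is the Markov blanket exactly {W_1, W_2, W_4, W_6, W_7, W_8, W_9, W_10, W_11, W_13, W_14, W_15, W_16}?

W_5

The target node must have every member of {W_1, W_2, W_4, W_6, W_7, W_8, W_9, W_10, W_11, W_13, W_14, W_15, W_16} as a parent, child, or co-parent, and no others.
Parents of W_5: none; children: W_7, W_8, W_10, W_11, W_16; co-parents: W_1, W_2, W_4, W_6, W_7, W_8, W_9, W_10, W_13, W_14, W_15.
These exactly cover the given set, so the node is W_5.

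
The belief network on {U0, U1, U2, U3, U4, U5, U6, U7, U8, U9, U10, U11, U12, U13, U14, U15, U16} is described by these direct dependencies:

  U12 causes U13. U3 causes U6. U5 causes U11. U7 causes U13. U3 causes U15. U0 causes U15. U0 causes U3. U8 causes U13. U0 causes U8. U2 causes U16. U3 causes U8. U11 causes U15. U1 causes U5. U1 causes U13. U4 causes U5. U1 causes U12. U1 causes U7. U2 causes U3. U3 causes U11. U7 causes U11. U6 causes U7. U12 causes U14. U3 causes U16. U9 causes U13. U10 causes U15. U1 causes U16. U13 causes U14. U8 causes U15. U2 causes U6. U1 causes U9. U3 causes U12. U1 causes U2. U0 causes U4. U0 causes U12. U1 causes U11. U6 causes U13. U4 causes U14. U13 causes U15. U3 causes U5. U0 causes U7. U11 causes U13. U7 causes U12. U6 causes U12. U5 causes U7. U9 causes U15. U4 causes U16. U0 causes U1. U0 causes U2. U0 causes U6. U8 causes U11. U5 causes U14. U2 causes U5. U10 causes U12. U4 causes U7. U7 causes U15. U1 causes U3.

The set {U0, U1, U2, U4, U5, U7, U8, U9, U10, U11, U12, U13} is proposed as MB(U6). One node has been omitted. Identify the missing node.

U3

U6's parents: U0, U2, U3.
Ch(U6) = {U7, U12, U13}.
Parents of each child, excluding U6:
  parents(U7) \ {U6} = {U0, U1, U4, U5}.
  parents(U12) \ {U6} = {U0, U1, U3, U7, U10}.
  U13 also has parents U1, U7, U8, U9, U11, U12.
MB(U6) = {U0, U1, U2, U3, U4, U5, U7, U8, U9, U10, U11, U12, U13}.
Comparing with the claimed set, U3 is missing.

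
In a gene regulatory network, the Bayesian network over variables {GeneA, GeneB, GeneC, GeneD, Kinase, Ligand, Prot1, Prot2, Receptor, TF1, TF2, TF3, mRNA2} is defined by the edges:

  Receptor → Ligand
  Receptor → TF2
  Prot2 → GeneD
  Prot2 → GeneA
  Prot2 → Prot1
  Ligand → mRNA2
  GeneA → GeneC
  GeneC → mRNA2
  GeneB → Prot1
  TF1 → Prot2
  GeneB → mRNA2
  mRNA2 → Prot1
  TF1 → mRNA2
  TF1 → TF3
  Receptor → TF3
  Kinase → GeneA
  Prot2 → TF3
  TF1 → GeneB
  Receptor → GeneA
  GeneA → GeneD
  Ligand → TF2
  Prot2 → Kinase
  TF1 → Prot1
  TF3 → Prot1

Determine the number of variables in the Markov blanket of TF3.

6

A node's Markov blanket = Pa ∪ Ch ∪ (parents of Ch other than the node itself).
TF3 has parents Prot2, Receptor, TF1.
Children of TF3: Prot1.
Parents of each child, excluding TF3:
  Prot1: GeneB, Prot2, TF1, mRNA2
MB(TF3) = {GeneB, Prot1, Prot2, Receptor, TF1, mRNA2}, which has 6 nodes.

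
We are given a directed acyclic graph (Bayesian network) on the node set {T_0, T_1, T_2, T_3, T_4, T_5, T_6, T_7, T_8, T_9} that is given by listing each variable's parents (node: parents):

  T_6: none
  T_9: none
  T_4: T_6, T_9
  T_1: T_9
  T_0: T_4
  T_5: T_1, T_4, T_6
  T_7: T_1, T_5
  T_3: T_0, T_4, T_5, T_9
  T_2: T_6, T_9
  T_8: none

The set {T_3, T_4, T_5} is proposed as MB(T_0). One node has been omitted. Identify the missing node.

T_9

Children of T_0: T_3.
T_0's parents: T_4.
Parents of each child, excluding T_0:
  parents(T_3) \ {T_0} = {T_4, T_5, T_9}.
MB(T_0) = {T_3, T_4, T_5, T_9}.
Comparing with the claimed set, T_9 is missing.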